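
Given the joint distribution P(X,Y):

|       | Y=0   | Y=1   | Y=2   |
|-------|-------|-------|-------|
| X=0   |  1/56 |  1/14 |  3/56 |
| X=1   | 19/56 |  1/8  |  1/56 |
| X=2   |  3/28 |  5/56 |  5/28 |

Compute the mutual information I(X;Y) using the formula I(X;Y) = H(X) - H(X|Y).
0.2595 bits

I(X;Y) = H(X) - H(X|Y)

Marginal of X (row sums):
  P(X=0) = 1/56 + 1/14 + 3/56 = 1/7
  P(X=1) = 19/56 + 1/8 + 1/56 = 27/56
  P(X=2) = 3/28 + 5/56 + 5/28 = 3/8
H(X) = -[(1/7)·log₂(1/7) + (27/56)·log₂(27/56) + (3/8)·log₂(3/8)]
  = 0.4011 + 0.5074 + 0.5306 = 1.4391 bits

Marginal of Y (column sums):
  P(Y=0) = 1/56 + 19/56 + 3/28 = 13/28
  P(Y=1) = 1/14 + 1/8 + 5/56 = 2/7
  P(Y=2) = 3/56 + 1/56 + 5/28 = 1/4
H(X|Y) = Σ_y P(y)·H(X|Y=y):
  Y=0: P(Y=0) = 13/28, P(X|Y=0) = (1/26, 19/26, 3/13) → H(X|Y=0) = 0.9997
  Y=1: P(Y=1) = 2/7, P(X|Y=1) = (1/4, 7/16, 5/16) → H(X|Y=1) = 1.5462
  Y=2: P(Y=2) = 1/4, P(X|Y=2) = (3/14, 1/14, 5/7) → H(X|Y=2) = 1.0949
H(X|Y) = (13/28)·0.9997 + (2/7)·1.5462 + (1/4)·1.0949 = 1.1796 bits

I(X;Y) = H(X) - H(X|Y) = 1.4391 - 1.1796 = 0.2595 bits

Cross-check via I(X;Y) = H(X) + H(Y) - H(X,Y): computing H(Y) from the column sums and H(X,Y) from the 9 cells in the same way gives H(Y) = 1.5303 bits and H(X,Y) = 2.7099 bits, so
I(X;Y) = 1.4391 + 1.5303 - 2.7099 = 0.2595 bits ✓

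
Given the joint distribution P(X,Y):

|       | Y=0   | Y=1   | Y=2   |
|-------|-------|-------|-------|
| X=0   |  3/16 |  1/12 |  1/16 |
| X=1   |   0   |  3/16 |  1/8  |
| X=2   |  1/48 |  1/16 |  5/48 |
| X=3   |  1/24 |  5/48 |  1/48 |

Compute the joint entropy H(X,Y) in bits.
3.1829 bits

H(X,Y) = -Σ_{x,y} P(x,y) log₂ P(x,y). Per-cell terms -P(x,y)·log₂P(x,y):
  X=0: 0.4528, 0.2987, 0.2500
  X=1: 0.0000, 0.4528, 0.3750
  X=2: 0.1164, 0.2500, 0.3399
  X=3: 0.1910, 0.3399, 0.1164
  (cells with P = 0 contribute 0)
Sum of the 12 terms: H(X,Y) = 3.1829 bits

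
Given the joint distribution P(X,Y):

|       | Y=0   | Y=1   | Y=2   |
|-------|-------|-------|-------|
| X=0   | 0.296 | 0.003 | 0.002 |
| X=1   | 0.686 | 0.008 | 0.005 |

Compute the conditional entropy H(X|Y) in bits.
0.8825 bits

H(X|Y) = H(X,Y) - H(Y)

H(X,Y) = -Σ_{x,y} P(x,y) log₂ P(x,y). Per-cell terms -P(x,y)·log₂P(x,y):
  X=0: 0.51987, 0.02514, 0.01793
  X=1: 0.37299, 0.05573, 0.03822
Sum of the 6 terms: H(X,Y) = 1.0299 bits

Marginal of Y (column sums):
  P(Y=0) = 0.296 + 0.686 = 0.982
  P(Y=1) = 0.003 + 0.008 = 0.011
  P(Y=2) = 0.002 + 0.005 = 0.007
H(Y) = -[0.982·log₂(0.982) + 0.011·log₂(0.011) + 0.007·log₂(0.007)]
  = 0.02573 + 0.07157 + 0.05011 = 0.1474 bits

H(X|Y) = H(X,Y) - H(Y) = 1.0299 - 0.1474 = 0.8825 bits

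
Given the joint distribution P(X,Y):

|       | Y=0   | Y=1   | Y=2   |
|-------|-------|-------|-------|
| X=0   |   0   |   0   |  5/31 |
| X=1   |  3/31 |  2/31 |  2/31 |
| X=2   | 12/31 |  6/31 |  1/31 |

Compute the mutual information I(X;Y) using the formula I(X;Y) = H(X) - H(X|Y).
0.4483 bits

I(X;Y) = H(X) - H(X|Y)

Marginal of X (row sums):
  P(X=0) = 0 + 0 + 5/31 = 5/31
  P(X=1) = 3/31 + 2/31 + 2/31 = 7/31
  P(X=2) = 12/31 + 6/31 + 1/31 = 19/31
H(X) = -[(5/31)·log₂(5/31) + (7/31)·log₂(7/31) + (19/31)·log₂(19/31)]
  = 0.424559 + 0.484771 + 0.432874 = 1.342204 bits

Marginal of Y (column sums):
  P(Y=0) = 0 + 3/31 + 12/31 = 15/31
  P(Y=1) = 0 + 2/31 + 6/31 = 8/31
  P(Y=2) = 5/31 + 2/31 + 1/31 = 8/31
H(X|Y) = Σ_y P(y)·H(X|Y=y):
  Y=0: P(Y=0) = 15/31, P(X|Y=0) = (0, 1/5, 4/5) → H(X|Y=0) = 0.721928
  Y=1: P(Y=1) = 8/31, P(X|Y=1) = (0, 1/4, 3/4) → H(X|Y=1) = 0.811278
  Y=2: P(Y=2) = 8/31, P(X|Y=2) = (5/8, 1/4, 1/8) → H(X|Y=2) = 1.298795
H(X|Y) = (15/31)·0.721928 + (8/31)·0.811278 + (8/31)·1.298795 = 0.893855 bits

I(X;Y) = H(X) - H(X|Y) = 1.342204 - 0.893855 = 0.4483 bits

Cross-check via I(X;Y) = H(X) + H(Y) - H(X,Y): computing H(Y) from the column sums and H(X,Y) from the 9 cells in the same way gives H(Y) = 1.515378 bits and H(X,Y) = 2.409233 bits, so
I(X;Y) = 1.342204 + 1.515378 - 2.409233 = 0.4483 bits ✓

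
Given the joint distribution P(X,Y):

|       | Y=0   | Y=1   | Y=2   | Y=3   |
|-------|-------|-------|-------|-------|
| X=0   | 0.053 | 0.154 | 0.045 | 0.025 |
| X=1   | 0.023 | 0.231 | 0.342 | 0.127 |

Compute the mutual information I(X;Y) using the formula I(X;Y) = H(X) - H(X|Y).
0.1116 bits

I(X;Y) = H(X) - H(X|Y)

Marginal of X (row sums):
  P(X=0) = 0.053 + 0.154 + 0.045 + 0.025 = 0.277
  P(X=1) = 0.023 + 0.231 + 0.342 + 0.127 = 0.723
H(X) = -[0.277·log₂(0.277) + 0.723·log₂(0.723)]
  = 0.51302 + 0.33832 = 0.8513 bits

Marginal of Y (column sums):
  P(Y=0) = 0.053 + 0.023 = 0.076
  P(Y=1) = 0.154 + 0.231 = 0.385
  P(Y=2) = 0.045 + 0.342 = 0.387
  P(Y=3) = 0.025 + 0.127 = 0.152
H(X|Y) = Σ_y P(y)·H(X|Y=y):
  Y=0: P(Y=0) = 0.076, P(X|Y=0) = (53/76, 23/76) → H(X|Y=0) = 0.88448
  Y=1: P(Y=1) = 0.385, P(X|Y=1) = (2/5, 3/5) → H(X|Y=1) = 0.97095
  Y=2: P(Y=2) = 0.387, P(X|Y=2) = (5/43, 38/43) → H(X|Y=2) = 0.51857
  Y=3: P(Y=3) = 0.152, P(X|Y=3) = (25/152, 127/152) → H(X|Y=3) = 0.64491
H(X|Y) = 0.076·0.88448 + 0.385·0.97095 + 0.387·0.51857 + 0.152·0.64491 = 0.7397 bits

I(X;Y) = H(X) - H(X|Y) = 0.8513 - 0.7397 = 0.1116 bits

Cross-check via I(X;Y) = H(X) + H(Y) - H(X,Y): computing H(Y) from the column sums and H(X,Y) from the 8 cells in the same way gives H(Y) = 1.7559 bits and H(X,Y) = 2.4956 bits, so
I(X;Y) = 0.8513 + 1.7559 - 2.4956 = 0.1116 bits ✓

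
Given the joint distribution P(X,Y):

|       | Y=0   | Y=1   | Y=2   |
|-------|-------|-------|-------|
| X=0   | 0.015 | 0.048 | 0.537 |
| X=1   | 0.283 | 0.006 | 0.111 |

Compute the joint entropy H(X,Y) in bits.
1.6945 bits

H(X,Y) = -Σ_{x,y} P(x,y) log₂ P(x,y). Per-cell terms -P(x,y)·log₂P(x,y):
  X=0: 0.09088, 0.21028, 0.48169
  X=1: 0.51538, 0.04428, 0.35202
Sum of the 6 terms: H(X,Y) = 1.6945 bits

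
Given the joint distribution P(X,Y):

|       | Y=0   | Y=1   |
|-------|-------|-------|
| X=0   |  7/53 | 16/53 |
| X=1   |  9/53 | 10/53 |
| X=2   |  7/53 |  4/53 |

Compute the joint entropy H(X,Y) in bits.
2.4628 bits

H(X,Y) = -Σ_{x,y} P(x,y) log₂ P(x,y). Per-cell terms -P(x,y)·log₂P(x,y):
  X=0: 0.3857, 0.5216
  X=1: 0.4344, 0.4540
  X=2: 0.3857, 0.2814
Sum of the 6 terms: H(X,Y) = 2.4628 bits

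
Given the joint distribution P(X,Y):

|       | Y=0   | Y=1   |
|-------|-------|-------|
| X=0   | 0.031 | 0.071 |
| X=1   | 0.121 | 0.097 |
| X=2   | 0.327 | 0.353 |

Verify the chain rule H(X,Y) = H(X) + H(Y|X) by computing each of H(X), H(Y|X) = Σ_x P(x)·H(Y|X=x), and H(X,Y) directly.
H(X) = 1.1933 bits, H(Y|X) = 0.9857 bits, H(X,Y) = 2.1791 bits

Marginal of X (row sums):
  P(X=0) = 0.031 + 0.071 = 0.102
  P(X=1) = 0.121 + 0.097 = 0.218
  P(X=2) = 0.327 + 0.353 = 0.680
H(X) = -[0.102·log₂(0.102) + 0.218·log₂(0.218) + 0.680·log₂(0.680)]
  = 0.3359 + 0.4791 + 0.3783 = 1.1933 bits

H(Y|X) = Σ_x P(x)·H(Y|X=x):
  X=0: P(X=0) = 0.102, P(Y|X=0) = (31/102, 71/102) → H(Y|X=0) = 0.8860
  X=1: P(X=1) = 0.218, P(Y|X=1) = (121/218, 97/218) → H(Y|X=1) = 0.9912
  X=2: P(X=2) = 0.680, P(Y|X=2) = (327/680, 353/680) → H(Y|X=2) = 0.9989
H(Y|X) = 0.102·0.8860 + 0.218·0.9912 + 0.680·0.9989 = 0.9857 bits

H(X,Y) = -Σ_{x,y} P(x,y) log₂ P(x,y). Per-cell terms -P(x,y)·log₂P(x,y):
  X=0: 0.1554, 0.2709
  X=1: 0.3687, 0.3265
  X=2: 0.5273, 0.5303
Sum of the 6 terms: H(X,Y) = 2.1791 bits

Chain rule check:
  H(X) + H(Y|X) = 1.1933 + 0.9857 = 2.1790 bits
  H(X,Y) = 2.1791 bits
✓ Chain rule verified (Δ = 0.0001 is 4-dp rounding noise: each of the three values was rounded independently).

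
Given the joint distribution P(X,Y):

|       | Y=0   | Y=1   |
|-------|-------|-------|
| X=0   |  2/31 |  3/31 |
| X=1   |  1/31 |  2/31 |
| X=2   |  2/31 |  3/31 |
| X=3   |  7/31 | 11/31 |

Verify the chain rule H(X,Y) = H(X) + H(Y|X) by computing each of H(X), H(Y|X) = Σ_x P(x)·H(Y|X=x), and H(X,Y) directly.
H(X) = 1.6306 bits, H(Y|X) = 0.9619 bits, H(X,Y) = 2.5924 bits

Marginal of X (row sums):
  P(X=0) = 2/31 + 3/31 = 5/31
  P(X=1) = 1/31 + 2/31 = 3/31
  P(X=2) = 2/31 + 3/31 = 5/31
  P(X=3) = 7/31 + 11/31 = 18/31
H(X) = -[(5/31)·log₂(5/31) + (3/31)·log₂(3/31) + (5/31)·log₂(5/31) + (18/31)·log₂(18/31)]
  = 0.424559 + 0.326055 + 0.424559 + 0.455383 = 1.6306 bits

H(Y|X) = Σ_x P(x)·H(Y|X=x):
  X=0: P(X=0) = 5/31, P(Y|X=0) = (2/5, 3/5) → H(Y|X=0) = 0.970951
  X=1: P(X=1) = 3/31, P(Y|X=1) = (1/3, 2/3) → H(Y|X=1) = 0.918296
  X=2: P(X=2) = 5/31, P(Y|X=2) = (2/5, 3/5) → H(Y|X=2) = 0.970951
  X=3: P(X=3) = 18/31, P(Y|X=3) = (7/18, 11/18) → H(Y|X=3) = 0.964079
H(Y|X) = (5/31)·0.970951 + (3/31)·0.918296 + (5/31)·0.970951 + (18/31)·0.964079 = 0.9619 bits

H(X,Y) = -Σ_{x,y} P(x,y) log₂ P(x,y). Per-cell terms -P(x,y)·log₂P(x,y):
  X=0: 0.255109, 0.326055
  X=1: 0.159813, 0.255109
  X=2: 0.255109, 0.326055
  X=3: 0.484771, 0.530400
Sum of the 8 terms: H(X,Y) = 2.5924 bits

Chain rule check:
  H(X) + H(Y|X) = 1.6306 + 0.9619 = 2.5925 bits
  H(X,Y) = 2.5924 bits
✓ Chain rule verified (Δ = 0.0001 is 4-dp rounding noise: each of the three values was rounded independently).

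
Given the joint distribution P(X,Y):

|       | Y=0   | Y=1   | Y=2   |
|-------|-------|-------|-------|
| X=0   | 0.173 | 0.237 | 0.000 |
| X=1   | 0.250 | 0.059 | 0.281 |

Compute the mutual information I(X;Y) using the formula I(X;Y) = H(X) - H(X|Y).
0.3504 bits

I(X;Y) = H(X) - H(X|Y)

Marginal of X (row sums):
  P(X=0) = 0.173 + 0.237 + 0.000 = 0.410
  P(X=1) = 0.250 + 0.059 + 0.281 = 0.590
H(X) = -[0.410·log₂(0.410) + 0.590·log₂(0.590)]
  = 0.52738 + 0.44912 = 0.97650 bits

Marginal of Y (column sums):
  P(Y=0) = 0.173 + 0.250 = 0.423
  P(Y=1) = 0.237 + 0.059 = 0.296
  P(Y=2) = 0.000 + 0.281 = 0.281
H(X|Y) = Σ_y P(y)·H(X|Y=y):
  Y=0: P(Y=0) = 0.423, P(X|Y=0) = (173/423, 250/423) → H(X|Y=0) = 0.97596
  Y=1: P(Y=1) = 0.296, P(X|Y=1) = (237/296, 59/296) → H(X|Y=1) = 0.72057
  Y=2: P(Y=2) = 0.281, P(X|Y=2) = (0, 1) → H(X|Y=2) = 0.00000
H(X|Y) = 0.423·0.97596 + 0.296·0.72057 + 0.281·0.00000 = 0.62612 bits

I(X;Y) = H(X) - H(X|Y) = 0.97650 - 0.62612 = 0.3504 bits

Cross-check via I(X;Y) = H(X) + H(Y) - H(X,Y): computing H(Y) from the column sums and H(X,Y) from the 6 cells in the same way gives H(Y) = 1.55954 bits and H(X,Y) = 2.18567 bits, so
I(X;Y) = 0.97650 + 1.55954 - 2.18567 = 0.3504 bits ✓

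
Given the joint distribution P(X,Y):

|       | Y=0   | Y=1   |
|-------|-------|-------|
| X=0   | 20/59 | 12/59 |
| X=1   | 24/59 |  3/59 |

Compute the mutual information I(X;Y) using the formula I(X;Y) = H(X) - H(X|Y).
0.0700 bits

I(X;Y) = H(X) - H(X|Y)

Marginal of X (row sums):
  P(X=0) = 20/59 + 12/59 = 32/59
  P(X=1) = 24/59 + 3/59 = 27/59
H(X) = -[(32/59)·log₂(32/59) + (27/59)·log₂(27/59)]
  = 0.47872 + 0.51609 = 0.99481 bits

Marginal of Y (column sums):
  P(Y=0) = 20/59 + 24/59 = 44/59
  P(Y=1) = 12/59 + 3/59 = 15/59
H(X|Y) = Σ_y P(y)·H(X|Y=y):
  Y=0: P(Y=0) = 44/59, P(X|Y=0) = (5/11, 6/11) → H(X|Y=0) = 0.99403
  Y=1: P(Y=1) = 15/59, P(X|Y=1) = (4/5, 1/5) → H(X|Y=1) = 0.72193
H(X|Y) = (44/59)·0.99403 + (15/59)·0.72193 = 0.92485 bits

I(X;Y) = H(X) - H(X|Y) = 0.99481 - 0.92485 = 0.0700 bits

Cross-check via I(X;Y) = H(X) + H(Y) - H(X,Y): computing H(Y) from the column sums and H(X,Y) from the 4 cells in the same way gives H(Y) = 0.81793 bits and H(X,Y) = 1.74278 bits, so
I(X;Y) = 0.99481 + 0.81793 - 1.74278 = 0.0700 bits ✓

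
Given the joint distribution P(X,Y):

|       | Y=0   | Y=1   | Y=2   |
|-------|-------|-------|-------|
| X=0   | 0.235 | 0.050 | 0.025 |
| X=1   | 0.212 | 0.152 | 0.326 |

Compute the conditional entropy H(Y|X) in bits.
1.3617 bits

H(Y|X) = H(X,Y) - H(X)

H(X,Y) = -Σ_{x,y} P(x,y) log₂ P(x,y). Per-cell terms -P(x,y)·log₂P(x,y):
  X=0: 0.49097782, 0.21609640, 0.13304820
  X=1: 0.47442713, 0.41311423, 0.52716030
Sum of the 6 terms: H(X,Y) = 2.2548241 bits

Marginal of X (row sums):
  P(X=0) = 0.235 + 0.050 + 0.025 = 0.310
  P(X=1) = 0.212 + 0.152 + 0.326 = 0.690
H(X) = -[0.310·log₂(0.310) + 0.690·log₂(0.690)]
  = 0.52379456 + 0.36937890 = 0.8931735 bits

H(Y|X) = H(X,Y) - H(X) = 2.2548241 - 0.8931735 = 1.3617 bits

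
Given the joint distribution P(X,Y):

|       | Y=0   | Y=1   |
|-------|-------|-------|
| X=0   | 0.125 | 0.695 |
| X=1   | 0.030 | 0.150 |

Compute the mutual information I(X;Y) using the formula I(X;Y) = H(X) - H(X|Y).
0.0002 bits

I(X;Y) = H(X) - H(X|Y)

Marginal of X (row sums):
  P(X=0) = 0.125 + 0.695 = 0.820
  P(X=1) = 0.030 + 0.150 = 0.180
H(X) = -[0.820·log₂(0.820) + 0.180·log₂(0.180)]
  = 0.2348 + 0.4453 = 0.6801 bits

Marginal of Y (column sums):
  P(Y=0) = 0.125 + 0.030 = 0.155
  P(Y=1) = 0.695 + 0.150 = 0.845
H(X|Y) = Σ_y P(y)·H(X|Y=y):
  Y=0: P(Y=0) = 0.155, P(X|Y=0) = (25/31, 6/31) → H(X|Y=0) = 0.7088
  Y=1: P(Y=1) = 0.845, P(X|Y=1) = (139/169, 30/169) → H(X|Y=1) = 0.6746
H(X|Y) = 0.155·0.7088 + 0.845·0.6746 = 0.6799 bits

I(X;Y) = H(X) - H(X|Y) = 0.6801 - 0.6799 = 0.0002 bits

Cross-check via I(X;Y) = H(X) + H(Y) - H(X,Y): computing H(Y) from the column sums and H(X,Y) from the 4 cells in the same way gives H(Y) = 0.6222 bits and H(X,Y) = 1.3021 bits, so
I(X;Y) = 0.6801 + 0.6222 - 1.3021 = 0.0002 bits ✓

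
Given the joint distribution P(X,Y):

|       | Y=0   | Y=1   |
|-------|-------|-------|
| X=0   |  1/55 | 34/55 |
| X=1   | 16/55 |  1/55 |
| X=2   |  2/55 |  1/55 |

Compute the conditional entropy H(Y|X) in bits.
0.2690 bits

H(Y|X) = H(X,Y) - H(X)

H(X,Y) = -Σ_{x,y} P(x,y) log₂ P(x,y). Per-cell terms -P(x,y)·log₂P(x,y):
  X=0: 0.10512, 0.42895
  X=1: 0.51821, 0.10512
  X=2: 0.17387, 0.10512
Sum of the 6 terms: H(X,Y) = 1.4364 bits

Marginal of X (row sums):
  P(X=0) = 1/55 + 34/55 = 7/11
  P(X=1) = 16/55 + 1/55 = 17/55
  P(X=2) = 2/55 + 1/55 = 3/55
H(X) = -[(7/11)·log₂(7/11) + (17/55)·log₂(17/55) + (3/55)·log₂(3/55)]
  = 0.41496 + 0.52357 + 0.22889 = 1.1674 bits

H(Y|X) = H(X,Y) - H(X) = 1.4364 - 1.1674 = 0.2690 bits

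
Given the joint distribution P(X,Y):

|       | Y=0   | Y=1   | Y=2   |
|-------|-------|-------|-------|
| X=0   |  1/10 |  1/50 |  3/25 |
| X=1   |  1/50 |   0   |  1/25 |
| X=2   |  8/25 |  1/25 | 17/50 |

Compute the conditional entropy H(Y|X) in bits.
1.2539 bits

H(Y|X) = H(X,Y) - H(X)

H(X,Y) = -Σ_{x,y} P(x,y) log₂ P(x,y). Per-cell terms -P(x,y)·log₂P(x,y):
  X=0: 0.332193, 0.112877, 0.367067
  X=1: 0.112877, 0.000000, 0.185754
  X=2: 0.526034, 0.185754, 0.529174
  (cells with P = 0 contribute 0)
Sum of the 9 terms: H(X,Y) = 2.35173 bits

Marginal of X (row sums):
  P(X=0) = 1/10 + 1/50 + 3/25 = 6/25
  P(X=1) = 1/50 + 0 + 1/25 = 3/50
  P(X=2) = 8/25 + 1/25 + 17/50 = 7/10
H(X) = -[(6/25)·log₂(6/25) + (3/50)·log₂(3/50) + (7/10)·log₂(7/10)]
  = 0.494134 + 0.243534 + 0.360201 = 1.09787 bits

H(Y|X) = H(X,Y) - H(X) = 2.35173 - 1.09787 = 1.2539 bits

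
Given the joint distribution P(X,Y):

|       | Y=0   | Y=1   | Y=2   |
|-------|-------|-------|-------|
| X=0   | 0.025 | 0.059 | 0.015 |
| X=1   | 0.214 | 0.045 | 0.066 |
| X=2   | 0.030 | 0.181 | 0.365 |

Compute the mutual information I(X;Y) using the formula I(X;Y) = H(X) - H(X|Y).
0.3311 bits

I(X;Y) = H(X) - H(X|Y)

Marginal of X (row sums):
  P(X=0) = 0.025 + 0.059 + 0.015 = 0.099
  P(X=1) = 0.214 + 0.045 + 0.066 = 0.325
  P(X=2) = 0.030 + 0.181 + 0.365 = 0.576
H(X) = -[0.099·log₂(0.099) + 0.325·log₂(0.325) + 0.576·log₂(0.576)]
  = 0.33031 + 0.52698 + 0.45841 = 1.3157 bits

Marginal of Y (column sums):
  P(Y=0) = 0.025 + 0.214 + 0.030 = 0.269
  P(Y=1) = 0.059 + 0.045 + 0.181 = 0.285
  P(Y=2) = 0.015 + 0.066 + 0.365 = 0.446
H(X|Y) = Σ_y P(y)·H(X|Y=y):
  Y=0: P(Y=0) = 0.269, P(X|Y=0) = (25/269, 214/269, 30/269) → H(X|Y=0) = 0.93400
  Y=1: P(Y=1) = 0.285, P(X|Y=1) = (59/285, 3/19, 181/285) → H(X|Y=1) = 1.30681
  Y=2: P(Y=2) = 0.446, P(X|Y=2) = (15/446, 33/223, 365/446) → H(X|Y=2) = 0.80914
H(X|Y) = 0.269·0.93400 + 0.285·1.30681 + 0.446·0.80914 = 0.9846 bits

I(X;Y) = H(X) - H(X|Y) = 1.3157 - 0.9846 = 0.3311 bits

Cross-check via I(X;Y) = H(X) + H(Y) - H(X,Y): computing H(Y) from the column sums and H(X,Y) from the 9 cells in the same way gives H(Y) = 1.5452 bits and H(X,Y) = 2.5298 bits, so
I(X;Y) = 1.3157 + 1.5452 - 2.5298 = 0.3311 bits ✓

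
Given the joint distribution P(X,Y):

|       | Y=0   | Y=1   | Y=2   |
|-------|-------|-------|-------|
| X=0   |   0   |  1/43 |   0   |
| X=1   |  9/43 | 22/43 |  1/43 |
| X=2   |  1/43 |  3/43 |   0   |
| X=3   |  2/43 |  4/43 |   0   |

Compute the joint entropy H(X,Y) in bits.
2.1381 bits

H(X,Y) = -Σ_{x,y} P(x,y) log₂ P(x,y). Per-cell terms -P(x,y)·log₂P(x,y):
  X=0: 0.00000, 0.12619, 0.00000
  X=1: 0.47226, 0.49466, 0.12619
  X=2: 0.12619, 0.26800, 0.00000
  X=3: 0.20587, 0.31872, 0.00000
  (cells with P = 0 contribute 0)
Sum of the 12 terms: H(X,Y) = 2.1381 bits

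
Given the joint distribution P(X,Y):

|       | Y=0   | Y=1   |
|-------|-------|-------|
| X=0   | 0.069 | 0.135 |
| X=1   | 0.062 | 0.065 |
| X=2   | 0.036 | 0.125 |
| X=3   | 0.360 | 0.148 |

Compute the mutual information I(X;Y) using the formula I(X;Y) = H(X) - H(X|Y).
0.1170 bits

I(X;Y) = H(X) - H(X|Y)

Marginal of X (row sums):
  P(X=0) = 0.069 + 0.135 = 0.204
  P(X=1) = 0.062 + 0.065 = 0.127
  P(X=2) = 0.036 + 0.125 = 0.161
  P(X=3) = 0.360 + 0.148 = 0.508
H(X) = -[0.204·log₂(0.204) + 0.127·log₂(0.127) + 0.161·log₂(0.161) + 0.508·log₂(0.508)]
  = 0.4678 + 0.3781 + 0.4242 + 0.4964 = 1.7665 bits

Marginal of Y (column sums):
  P(Y=0) = 0.069 + 0.062 + 0.036 + 0.360 = 0.527
  P(Y=1) = 0.135 + 0.065 + 0.125 + 0.148 = 0.473
H(X|Y) = Σ_y P(y)·H(X|Y=y):
  Y=0: P(Y=0) = 0.527, P(X|Y=0) = (69/527, 2/17, 36/527, 360/527) → H(X|Y=0) = 1.3873
  Y=1: P(Y=1) = 0.473, P(X|Y=1) = (135/473, 65/473, 125/473, 148/473) → H(X|Y=1) = 1.9416
H(X|Y) = 0.527·1.3873 + 0.473·1.9416 = 1.6495 bits

I(X;Y) = H(X) - H(X|Y) = 1.7665 - 1.6495 = 0.1170 bits

Cross-check via I(X;Y) = H(X) + H(Y) - H(X,Y): computing H(Y) from the column sums and H(X,Y) from the 8 cells in the same way gives H(Y) = 0.9979 bits and H(X,Y) = 2.6474 bits, so
I(X;Y) = 1.7665 + 0.9979 - 2.6474 = 0.1170 bits ✓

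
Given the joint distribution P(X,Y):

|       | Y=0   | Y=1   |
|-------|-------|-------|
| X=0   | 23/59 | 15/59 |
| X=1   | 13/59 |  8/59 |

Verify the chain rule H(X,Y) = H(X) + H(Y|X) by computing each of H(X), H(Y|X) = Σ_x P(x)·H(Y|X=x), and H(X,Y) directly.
H(X) = 0.9393 bits, H(Y|X) = 0.9646 bits, H(X,Y) = 1.9038 bits

Marginal of X (row sums):
  P(X=0) = 23/59 + 15/59 = 38/59
  P(X=1) = 13/59 + 8/59 = 21/59
H(X) = -[(38/59)·log₂(38/59) + (21/59)·log₂(21/59)]
  = 0.4088 + 0.5305 = 0.9393 bits

H(Y|X) = Σ_x P(x)·H(Y|X=x):
  X=0: P(X=0) = 38/59, P(Y|X=0) = (23/38, 15/38) → H(Y|X=0) = 0.9678
  X=1: P(X=1) = 21/59, P(Y|X=1) = (13/21, 8/21) → H(Y|X=1) = 0.9587
H(Y|X) = (38/59)·0.9678 + (21/59)·0.9587 = 0.9646 bits

H(X,Y) = -Σ_{x,y} P(x,y) log₂ P(x,y). Per-cell terms -P(x,y)·log₂P(x,y):
  X=0: 0.5298, 0.5023
  X=1: 0.4808, 0.3909
Sum of the 4 terms: H(X,Y) = 1.9038 bits

Chain rule check:
  H(X) + H(Y|X) = 0.9393 + 0.9646 = 1.9039 bits
  H(X,Y) = 1.9038 bits
✓ Chain rule verified (Δ = 0.0001 is 4-dp rounding noise: each of the three values was rounded independently).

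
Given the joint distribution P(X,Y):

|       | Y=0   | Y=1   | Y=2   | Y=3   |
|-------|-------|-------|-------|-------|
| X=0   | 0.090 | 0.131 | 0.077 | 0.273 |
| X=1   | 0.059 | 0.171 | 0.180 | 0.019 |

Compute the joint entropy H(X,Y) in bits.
2.7235 bits

H(X,Y) = -Σ_{x,y} P(x,y) log₂ P(x,y). Per-cell terms -P(x,y)·log₂P(x,y):
  X=0: 0.31265, 0.38414, 0.28482, 0.51134
  X=1: 0.24091, 0.43570, 0.44531, 0.10864
Sum of the 8 terms: H(X,Y) = 2.7235 bits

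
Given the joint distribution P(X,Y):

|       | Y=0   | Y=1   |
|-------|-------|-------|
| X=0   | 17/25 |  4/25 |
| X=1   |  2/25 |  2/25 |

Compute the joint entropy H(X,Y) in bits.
1.3844 bits

H(X,Y) = -Σ_{x,y} P(x,y) log₂ P(x,y). Per-cell terms -P(x,y)·log₂P(x,y):
  X=0: 0.37835, 0.42302
  X=1: 0.29151, 0.29151
Sum of the 4 terms: H(X,Y) = 1.3844 bits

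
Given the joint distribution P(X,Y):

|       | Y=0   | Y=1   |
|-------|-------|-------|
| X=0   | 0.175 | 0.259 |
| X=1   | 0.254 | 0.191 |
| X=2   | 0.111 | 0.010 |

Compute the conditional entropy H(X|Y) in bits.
1.3263 bits

H(X|Y) = H(X,Y) - H(Y)

H(X,Y) = -Σ_{x,y} P(x,y) log₂ P(x,y). Per-cell terms -P(x,y)·log₂P(x,y):
  X=0: 0.44005, 0.50478
  X=1: 0.50218, 0.45618
  X=2: 0.35202, 0.06644
Sum of the 6 terms: H(X,Y) = 2.32165 bits

Marginal of Y (column sums):
  P(Y=0) = 0.175 + 0.254 + 0.111 = 0.540
  P(Y=1) = 0.259 + 0.191 + 0.010 = 0.460
H(Y) = -[0.540·log₂(0.540) + 0.460·log₂(0.460)]
  = 0.48004 + 0.51534 = 0.99538 bits

H(X|Y) = H(X,Y) - H(Y) = 2.32165 - 0.99538 = 1.3263 bits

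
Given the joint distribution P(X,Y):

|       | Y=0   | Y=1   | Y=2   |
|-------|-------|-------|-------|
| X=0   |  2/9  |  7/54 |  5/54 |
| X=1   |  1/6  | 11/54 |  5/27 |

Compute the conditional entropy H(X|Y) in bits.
0.9596 bits

H(X|Y) = H(X,Y) - H(Y)

H(X,Y) = -Σ_{x,y} P(x,y) log₂ P(x,y). Per-cell terms -P(x,y)·log₂P(x,y):
  X=0: 0.4822, 0.3821, 0.3179
  X=1: 0.4308, 0.4676, 0.4505
Sum of the 6 terms: H(X,Y) = 2.5311 bits

Marginal of Y (column sums):
  P(Y=0) = 2/9 + 1/6 = 7/18
  P(Y=1) = 7/54 + 11/54 = 1/3
  P(Y=2) = 5/54 + 5/27 = 5/18
H(Y) = -[(7/18)·log₂(7/18) + (1/3)·log₂(1/3) + (5/18)·log₂(5/18)]
  = 0.5299 + 0.5283 + 0.5133 = 1.5715 bits

H(X|Y) = H(X,Y) - H(Y) = 2.5311 - 1.5715 = 0.9596 bits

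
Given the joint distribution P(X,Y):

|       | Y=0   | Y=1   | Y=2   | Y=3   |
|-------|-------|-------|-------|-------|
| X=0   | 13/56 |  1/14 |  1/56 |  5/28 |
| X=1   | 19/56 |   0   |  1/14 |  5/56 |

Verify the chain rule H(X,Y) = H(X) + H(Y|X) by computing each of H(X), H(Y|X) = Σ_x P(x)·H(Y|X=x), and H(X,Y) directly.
H(X) = 1.0000 bits, H(Y|X) = 1.4208 bits, H(X,Y) = 2.4208 bits

Marginal of X (row sums):
  P(X=0) = 13/56 + 1/14 + 1/56 + 5/28 = 1/2
  P(X=1) = 19/56 + 0 + 1/14 + 5/56 = 1/2
H(X) = -[(1/2)·log₂(1/2) + (1/2)·log₂(1/2)]
  = 0.50000 + 0.50000 = 1.0000 bits

H(Y|X) = Σ_x P(x)·H(Y|X=x):
  X=0: P(X=0) = 1/2, P(Y|X=0) = (13/28, 1/7, 1/28, 5/14) → H(Y|X=0) = 1.61718
  X=1: P(X=1) = 1/2, P(Y|X=1) = (19/28, 0, 1/7, 5/28) → H(Y|X=1) = 1.22449
H(Y|X) = (1/2)·1.61718 + (1/2)·1.22449 = 1.4208 bits

H(X,Y) = -Σ_{x,y} P(x,y) log₂ P(x,y). Per-cell terms -P(x,y)·log₂P(x,y):
  X=0: 0.48911, 0.27195, 0.10370, 0.44383
  X=1: 0.52909, 0.00000, 0.27195, 0.31120
  (cells with P = 0 contribute 0)
Sum of the 8 terms: H(X,Y) = 2.4208 bits

Chain rule check:
  H(X) + H(Y|X) = 1.0000 + 1.4208 = 2.4208 bits
  H(X,Y) = 2.4208 bits
✓ Chain rule verified.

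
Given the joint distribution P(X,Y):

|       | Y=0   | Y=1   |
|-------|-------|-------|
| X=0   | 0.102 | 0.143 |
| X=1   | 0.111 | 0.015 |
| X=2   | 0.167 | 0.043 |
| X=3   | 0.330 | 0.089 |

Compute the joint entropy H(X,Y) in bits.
2.6449 bits

H(X,Y) = -Σ_{x,y} P(x,y) log₂ P(x,y). Per-cell terms -P(x,y)·log₂P(x,y):
  X=0: 0.33592, 0.40125
  X=1: 0.35202, 0.09088
  X=2: 0.43121, 0.19520
  X=3: 0.52782, 0.31061
Sum of the 8 terms: H(X,Y) = 2.6449 bits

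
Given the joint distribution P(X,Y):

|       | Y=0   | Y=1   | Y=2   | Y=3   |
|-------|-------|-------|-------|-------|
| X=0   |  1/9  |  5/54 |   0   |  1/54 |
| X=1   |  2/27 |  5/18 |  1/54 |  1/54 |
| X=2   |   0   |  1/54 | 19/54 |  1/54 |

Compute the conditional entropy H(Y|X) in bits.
0.9827 bits

H(Y|X) = H(X,Y) - H(X)

H(X,Y) = -Σ_{x,y} P(x,y) log₂ P(x,y). Per-cell terms -P(x,y)·log₂P(x,y):
  X=0: 0.352214, 0.317867, 0.000000, 0.106572
  X=1: 0.278140, 0.513332, 0.106572, 0.106572
  X=2: 0.000000, 0.106572, 0.530227, 0.106572
  (cells with P = 0 contribute 0)
Sum of the 12 terms: H(X,Y) = 2.52464 bits

Marginal of X (row sums):
  P(X=0) = 1/9 + 5/54 + 0 + 1/54 = 2/9
  P(X=1) = 2/27 + 5/18 + 1/54 + 1/54 = 7/18
  P(X=2) = 0 + 1/54 + 19/54 + 1/54 = 7/18
H(X) = -[(2/9)·log₂(2/9) + (7/18)·log₂(7/18) + (7/18)·log₂(7/18)]
  = 0.482206 + 0.529888 + 0.529888 = 1.54198 bits

H(Y|X) = H(X,Y) - H(X) = 2.52464 - 1.54198 = 0.9827 bits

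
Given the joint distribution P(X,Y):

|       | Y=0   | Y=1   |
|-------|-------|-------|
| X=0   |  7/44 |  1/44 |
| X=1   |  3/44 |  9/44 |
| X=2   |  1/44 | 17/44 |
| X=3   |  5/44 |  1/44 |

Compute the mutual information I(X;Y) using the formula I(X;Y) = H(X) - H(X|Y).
0.4103 bits

I(X;Y) = H(X) - H(X|Y)

Marginal of X (row sums):
  P(X=0) = 7/44 + 1/44 = 2/11
  P(X=1) = 3/44 + 9/44 = 3/11
  P(X=2) = 1/44 + 17/44 = 9/22
  P(X=3) = 5/44 + 1/44 = 3/22
H(X) = -[(2/11)·log₂(2/11) + (3/11)·log₂(3/11) + (9/22)·log₂(9/22) + (3/22)·log₂(3/22)]
  = 0.4471694 + 0.5112189 + 0.5275254 + 0.3919731 = 1.877887 bits

Marginal of Y (column sums):
  P(Y=0) = 7/44 + 3/44 + 1/44 + 5/44 = 4/11
  P(Y=1) = 1/44 + 9/44 + 17/44 + 1/44 = 7/11
H(X|Y) = Σ_y P(y)·H(X|Y=y):
  Y=0: P(Y=0) = 4/11, P(X|Y=0) = (7/16, 3/16, 1/16, 5/16) → H(X|Y=0) = 1.7489992
  Y=1: P(Y=1) = 7/11, P(X|Y=1) = (1/28, 9/28, 17/28, 1/28) → H(X|Y=1) = 1.3067766
H(X|Y) = (4/11)·1.7489992 + (7/11)·1.3067766 = 1.467585 bits

I(X;Y) = H(X) - H(X|Y) = 1.877887 - 1.467585 = 0.4103 bits

Cross-check via I(X;Y) = H(X) + H(Y) - H(X,Y): computing H(Y) from the column sums and H(X,Y) from the 8 cells in the same way gives H(Y) = 0.945660 bits and H(X,Y) = 2.413245 bits, so
I(X;Y) = 1.877887 + 0.945660 - 2.413245 = 0.4103 bits ✓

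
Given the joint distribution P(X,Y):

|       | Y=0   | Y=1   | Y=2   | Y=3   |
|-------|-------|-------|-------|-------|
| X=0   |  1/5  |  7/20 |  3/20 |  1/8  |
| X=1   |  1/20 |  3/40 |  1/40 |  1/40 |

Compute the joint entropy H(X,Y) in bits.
2.5425 bits

H(X,Y) = -Σ_{x,y} P(x,y) log₂ P(x,y). Per-cell terms -P(x,y)·log₂P(x,y):
  X=0: 0.46439, 0.53010, 0.41054, 0.37500
  X=1: 0.21610, 0.28027, 0.13305, 0.13305
Sum of the 8 terms: H(X,Y) = 2.5425 bits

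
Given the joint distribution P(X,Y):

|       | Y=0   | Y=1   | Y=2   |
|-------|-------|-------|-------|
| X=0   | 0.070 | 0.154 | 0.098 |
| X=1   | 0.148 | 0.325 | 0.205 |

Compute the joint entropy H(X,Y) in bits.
2.4162 bits

H(X,Y) = -Σ_{x,y} P(x,y) log₂ P(x,y). Per-cell terms -P(x,y)·log₂P(x,y):
  X=0: 0.2686, 0.4156, 0.3284
  X=1: 0.4079, 0.5270, 0.4687
Sum of the 6 terms: H(X,Y) = 2.4162 bits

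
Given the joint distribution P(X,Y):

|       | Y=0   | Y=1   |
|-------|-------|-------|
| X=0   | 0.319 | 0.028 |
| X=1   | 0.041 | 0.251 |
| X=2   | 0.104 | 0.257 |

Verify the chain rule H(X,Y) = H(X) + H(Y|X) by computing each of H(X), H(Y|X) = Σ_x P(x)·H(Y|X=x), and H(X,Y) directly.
H(X) = 1.5791 bits, H(Y|X) = 0.6240 bits, H(X,Y) = 2.2031 bits

Marginal of X (row sums):
  P(X=0) = 0.319 + 0.028 = 0.347
  P(X=1) = 0.041 + 0.251 = 0.292
  P(X=2) = 0.104 + 0.257 = 0.361
H(X) = -[0.347·log₂(0.347) + 0.292·log₂(0.292) + 0.361·log₂(0.361)]
  = 0.5299 + 0.5186 + 0.5306 = 1.5791 bits

H(Y|X) = Σ_x P(x)·H(Y|X=x):
  X=0: P(X=0) = 0.347, P(Y|X=0) = (319/347, 28/347) → H(Y|X=0) = 0.4046
  X=1: P(X=1) = 0.292, P(Y|X=1) = (41/292, 251/292) → H(Y|X=1) = 0.5853
  X=2: P(X=2) = 0.361, P(Y|X=2) = (104/361, 257/361) → H(Y|X=2) = 0.8662
H(Y|X) = 0.347·0.4046 + 0.292·0.5853 + 0.361·0.8662 = 0.6240 bits

H(X,Y) = -Σ_{x,y} P(x,y) log₂ P(x,y). Per-cell terms -P(x,y)·log₂P(x,y):
  X=0: 0.5258, 0.1444
  X=1: 0.1889, 0.5006
  X=2: 0.3396, 0.5038
Sum of the 6 terms: H(X,Y) = 2.2031 bits

Chain rule check:
  H(X) + H(Y|X) = 1.5791 + 0.6240 = 2.2031 bits
  H(X,Y) = 2.2031 bits
✓ Chain rule verified.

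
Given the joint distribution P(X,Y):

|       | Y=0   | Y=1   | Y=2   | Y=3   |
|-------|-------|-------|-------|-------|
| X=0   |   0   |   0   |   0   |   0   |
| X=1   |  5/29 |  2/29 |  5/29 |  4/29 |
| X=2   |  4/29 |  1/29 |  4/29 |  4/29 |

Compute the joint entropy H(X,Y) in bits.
2.8849 bits

H(X,Y) = -Σ_{x,y} P(x,y) log₂ P(x,y). Per-cell terms -P(x,y)·log₂P(x,y):
  X=0: 0.00000, 0.00000, 0.00000, 0.00000
  X=1: 0.43725, 0.26607, 0.43725, 0.39420
  X=2: 0.39420, 0.16752, 0.39420, 0.39420
  (cells with P = 0 contribute 0)
Sum of the 12 terms: H(X,Y) = 2.8849 bits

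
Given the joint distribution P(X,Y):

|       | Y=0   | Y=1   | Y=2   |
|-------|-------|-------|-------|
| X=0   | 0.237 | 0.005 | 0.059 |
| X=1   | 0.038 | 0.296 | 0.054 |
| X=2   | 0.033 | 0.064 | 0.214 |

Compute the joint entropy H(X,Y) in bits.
2.5901 bits

H(X,Y) = -Σ_{x,y} P(x,y) log₂ P(x,y). Per-cell terms -P(x,y)·log₂P(x,y):
  X=0: 0.492259, 0.038219, 0.240905
  X=1: 0.179279, 0.519874, 0.227388
  X=2: 0.162406, 0.253810, 0.476004
Sum of the 9 terms: H(X,Y) = 2.5901 bits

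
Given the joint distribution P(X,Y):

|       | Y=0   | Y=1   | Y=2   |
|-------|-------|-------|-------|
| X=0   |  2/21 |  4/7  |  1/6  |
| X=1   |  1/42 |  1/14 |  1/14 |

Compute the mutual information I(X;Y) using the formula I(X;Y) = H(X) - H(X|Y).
0.0307 bits

I(X;Y) = H(X) - H(X|Y)

Marginal of X (row sums):
  P(X=0) = 2/21 + 4/7 + 1/6 = 5/6
  P(X=1) = 1/42 + 1/14 + 1/14 = 1/6
H(X) = -[(5/6)·log₂(5/6) + (1/6)·log₂(1/6)]
  = 0.2192 + 0.4308 = 0.6500 bits

Marginal of Y (column sums):
  P(Y=0) = 2/21 + 1/42 = 5/42
  P(Y=1) = 4/7 + 1/14 = 9/14
  P(Y=2) = 1/6 + 1/14 = 5/21
H(X|Y) = Σ_y P(y)·H(X|Y=y):
  Y=0: P(Y=0) = 5/42, P(X|Y=0) = (4/5, 1/5) → H(X|Y=0) = 0.7219
  Y=1: P(Y=1) = 9/14, P(X|Y=1) = (8/9, 1/9) → H(X|Y=1) = 0.5033
  Y=2: P(Y=2) = 5/21, P(X|Y=2) = (7/10, 3/10) → H(X|Y=2) = 0.8813
H(X|Y) = (5/42)·0.7219 + (9/14)·0.5033 + (5/21)·0.8813 = 0.6193 bits

I(X;Y) = H(X) - H(X|Y) = 0.6500 - 0.6193 = 0.0307 bits

Cross-check via I(X;Y) = H(X) + H(Y) - H(X,Y): computing H(Y) from the column sums and H(X,Y) from the 6 cells in the same way gives H(Y) = 1.2682 bits and H(X,Y) = 1.8875 bits, so
I(X;Y) = 0.6500 + 1.2682 - 1.8875 = 0.0307 bits ✓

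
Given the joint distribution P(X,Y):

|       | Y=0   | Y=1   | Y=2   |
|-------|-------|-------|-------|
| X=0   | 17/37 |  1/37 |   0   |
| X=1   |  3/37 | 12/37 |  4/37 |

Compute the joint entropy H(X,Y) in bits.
1.8240 bits

H(X,Y) = -Σ_{x,y} P(x,y) log₂ P(x,y). Per-cell terms -P(x,y)·log₂P(x,y):
  X=0: 0.51551, 0.14080, 0.00000
  X=1: 0.29388, 0.52686, 0.34697
  (cells with P = 0 contribute 0)
Sum of the 6 terms: H(X,Y) = 1.8240 bits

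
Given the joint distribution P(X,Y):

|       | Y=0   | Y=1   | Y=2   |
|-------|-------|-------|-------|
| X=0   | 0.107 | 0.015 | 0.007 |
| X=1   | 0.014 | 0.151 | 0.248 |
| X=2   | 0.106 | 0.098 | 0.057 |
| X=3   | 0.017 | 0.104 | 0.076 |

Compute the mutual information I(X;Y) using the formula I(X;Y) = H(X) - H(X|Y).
0.3206 bits

I(X;Y) = H(X) - H(X|Y)

Marginal of X (row sums):
  P(X=0) = 0.107 + 0.015 + 0.007 = 0.129
  P(X=1) = 0.014 + 0.151 + 0.248 = 0.413
  P(X=2) = 0.106 + 0.098 + 0.057 = 0.261
  P(X=3) = 0.017 + 0.104 + 0.076 = 0.197
H(X) = -[0.129·log₂(0.129) + 0.413·log₂(0.413) + 0.261·log₂(0.261) + 0.197·log₂(0.197)]
  = 0.381138 + 0.526900 + 0.505786 + 0.461715 = 1.87554 bits

Marginal of Y (column sums):
  P(Y=0) = 0.107 + 0.014 + 0.106 + 0.017 = 0.244
  P(Y=1) = 0.015 + 0.151 + 0.098 + 0.104 = 0.368
  P(Y=2) = 0.007 + 0.248 + 0.057 + 0.076 = 0.388
H(X|Y) = Σ_y P(y)·H(X|Y=y):
  Y=0: P(Y=0) = 0.244, P(X|Y=0) = (107/244, 7/122, 53/122, 17/244) → H(X|Y=0) = 1.548416
  Y=1: P(Y=1) = 0.368, P(X|Y=1) = (15/368, 151/368, 49/184, 13/46) → H(X|Y=1) = 1.739079
  Y=2: P(Y=2) = 0.388, P(X|Y=2) = (7/388, 62/97, 57/388, 19/97) → H(X|Y=2) = 1.384425
H(X|Y) = 0.244·1.548416 + 0.368·1.739079 + 0.388·1.384425 = 1.55495 bits

I(X;Y) = H(X) - H(X|Y) = 1.87554 - 1.55495 = 0.3206 bits

Cross-check via I(X;Y) = H(X) + H(Y) - H(X,Y): computing H(Y) from the column sums and H(X,Y) from the 12 cells in the same way gives H(Y) = 1.55725 bits and H(X,Y) = 3.11220 bits, so
I(X;Y) = 1.87554 + 1.55725 - 3.11220 = 0.3206 bits ✓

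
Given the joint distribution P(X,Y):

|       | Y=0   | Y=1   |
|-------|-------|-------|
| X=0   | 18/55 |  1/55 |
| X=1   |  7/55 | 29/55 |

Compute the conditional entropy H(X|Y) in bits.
0.5038 bits

H(X|Y) = H(X,Y) - H(Y)

H(X,Y) = -Σ_{x,y} P(x,y) log₂ P(x,y). Per-cell terms -P(x,y)·log₂P(x,y):
  X=0: 0.5273786, 0.1051156
  X=1: 0.3785097, 0.4868724
Sum of the 4 terms: H(X,Y) = 1.497876 bits

Marginal of Y (column sums):
  P(Y=0) = 18/55 + 7/55 = 5/11
  P(Y=1) = 1/55 + 29/55 = 6/11
H(Y) = -[(5/11)·log₂(5/11) + (6/11)·log₂(6/11)]
  = 0.5170471 + 0.4769832 = 0.994030 bits

H(X|Y) = H(X,Y) - H(Y) = 1.497876 - 0.994030 = 0.5038 bits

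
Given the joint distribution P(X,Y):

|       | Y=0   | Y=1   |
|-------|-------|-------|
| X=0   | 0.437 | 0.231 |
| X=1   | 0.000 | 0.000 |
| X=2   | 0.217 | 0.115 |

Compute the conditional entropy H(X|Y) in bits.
0.9170 bits

H(X|Y) = H(X,Y) - H(Y)

H(X,Y) = -Σ_{x,y} P(x,y) log₂ P(x,y). Per-cell terms -P(x,y)·log₂P(x,y):
  X=0: 0.52191, 0.48834
  X=1: 0.00000, 0.00000
  X=2: 0.47832, 0.35883
  (cells with P = 0 contribute 0)
Sum of the 6 terms: H(X,Y) = 1.8474 bits

Marginal of Y (column sums):
  P(Y=0) = 0.437 + 0.000 + 0.217 = 0.654
  P(Y=1) = 0.231 + 0.000 + 0.115 = 0.346
H(Y) = -[0.654·log₂(0.654) + 0.346·log₂(0.346)]
  = 0.40066 + 0.52978 = 0.9304 bits

H(X|Y) = H(X,Y) - H(Y) = 1.8474 - 0.9304 = 0.9170 bits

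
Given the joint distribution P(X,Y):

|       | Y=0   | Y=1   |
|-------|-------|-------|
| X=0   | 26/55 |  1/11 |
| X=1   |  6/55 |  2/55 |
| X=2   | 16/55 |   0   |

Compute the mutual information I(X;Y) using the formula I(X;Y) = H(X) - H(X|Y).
0.0727 bits

I(X;Y) = H(X) - H(X|Y)

Marginal of X (row sums):
  P(X=0) = 26/55 + 1/11 = 31/55
  P(X=1) = 6/55 + 2/55 = 8/55
  P(X=2) = 16/55 + 0 = 16/55
H(X) = -[(31/55)·log₂(31/55) + (8/55)·log₂(8/55) + (16/55)·log₂(16/55)]
  = 0.46621937 + 0.40456141 + 0.51821373 = 1.3889945 bits

Marginal of Y (column sums):
  P(Y=0) = 26/55 + 6/55 + 16/55 = 48/55
  P(Y=1) = 1/11 + 2/55 + 0 = 7/55
H(X|Y) = Σ_y P(y)·H(X|Y=y):
  Y=0: P(Y=0) = 48/55, P(X|Y=0) = (13/24, 1/8, 1/3) → H(X|Y=0) = 1.38243734
  Y=1: P(Y=1) = 7/55, P(X|Y=1) = (5/7, 2/7, 0) → H(X|Y=1) = 0.86312057
H(X|Y) = (48/55)·1.38243734 + (7/55)·0.86312057 = 1.3163425 bits

I(X;Y) = H(X) - H(X|Y) = 1.3889945 - 1.3163425 = 0.0727 bits

Cross-check via I(X;Y) = H(X) + H(Y) - H(X,Y): computing H(Y) from the column sums and H(X,Y) from the 6 cells in the same way gives H(Y) = 0.5499109 bits and H(X,Y) = 1.8662534 bits, so
I(X;Y) = 1.3889945 + 0.5499109 - 1.8662534 = 0.0727 bits ✓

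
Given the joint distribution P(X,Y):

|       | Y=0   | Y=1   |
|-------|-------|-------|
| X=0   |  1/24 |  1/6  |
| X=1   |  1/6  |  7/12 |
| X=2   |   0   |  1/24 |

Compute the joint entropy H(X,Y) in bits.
1.6973 bits

H(X,Y) = -Σ_{x,y} P(x,y) log₂ P(x,y). Per-cell terms -P(x,y)·log₂P(x,y):
  X=0: 0.19104, 0.43083
  X=1: 0.43083, 0.45360
  X=2: 0.00000, 0.19104
  (cells with P = 0 contribute 0)
Sum of the 6 terms: H(X,Y) = 1.6973 bits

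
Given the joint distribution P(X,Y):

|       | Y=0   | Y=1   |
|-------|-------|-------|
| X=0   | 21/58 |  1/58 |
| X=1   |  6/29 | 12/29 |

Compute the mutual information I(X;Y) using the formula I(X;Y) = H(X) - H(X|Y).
0.3151 bits

I(X;Y) = H(X) - H(X|Y)

Marginal of X (row sums):
  P(X=0) = 21/58 + 1/58 = 11/29
  P(X=1) = 6/29 + 12/29 = 18/29
H(X) = -[(11/29)·log₂(11/29) + (18/29)·log₂(18/29)]
  = 0.5305 + 0.4271 = 0.9576 bits

Marginal of Y (column sums):
  P(Y=0) = 21/58 + 6/29 = 33/58
  P(Y=1) = 1/58 + 12/29 = 25/58
H(X|Y) = Σ_y P(y)·H(X|Y=y):
  Y=0: P(Y=0) = 33/58, P(X|Y=0) = (7/11, 4/11) → H(X|Y=0) = 0.9457
  Y=1: P(Y=1) = 25/58, P(X|Y=1) = (1/25, 24/25) → H(X|Y=1) = 0.2423
H(X|Y) = (33/58)·0.9457 + (25/58)·0.2423 = 0.6425 bits

I(X;Y) = H(X) - H(X|Y) = 0.9576 - 0.6425 = 0.3151 bits

Cross-check via I(X;Y) = H(X) + H(Y) - H(X,Y): computing H(Y) from the column sums and H(X,Y) from the 4 cells in the same way gives H(Y) = 0.9862 bits and H(X,Y) = 1.6287 bits, so
I(X;Y) = 0.9576 + 0.9862 - 1.6287 = 0.3151 bits ✓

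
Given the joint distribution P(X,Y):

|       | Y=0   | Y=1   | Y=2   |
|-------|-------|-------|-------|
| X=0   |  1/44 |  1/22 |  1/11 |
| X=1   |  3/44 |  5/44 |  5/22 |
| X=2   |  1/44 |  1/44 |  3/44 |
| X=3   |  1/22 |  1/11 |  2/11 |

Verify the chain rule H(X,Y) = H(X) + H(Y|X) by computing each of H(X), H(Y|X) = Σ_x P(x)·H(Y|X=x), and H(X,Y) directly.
H(X) = 1.8316 bits, H(Y|X) = 1.3928 bits, H(X,Y) = 3.2245 bits

Marginal of X (row sums):
  P(X=0) = 1/44 + 1/22 + 1/11 = 7/44
  P(X=1) = 3/44 + 5/44 + 5/22 = 9/22
  P(X=2) = 1/44 + 1/44 + 3/44 = 5/44
  P(X=3) = 1/22 + 1/11 + 2/11 = 7/22
H(X) = -[(7/44)·log₂(7/44) + (9/22)·log₂(9/22) + (5/44)·log₂(5/44) + (7/22)·log₂(7/22)]
  = 0.42192 + 0.52753 + 0.35653 + 0.52566 = 1.8316 bits

H(Y|X) = Σ_x P(x)·H(Y|X=x):
  X=0: P(X=0) = 7/44, P(Y|X=0) = (1/7, 2/7, 4/7) → H(Y|X=0) = 1.37878
  X=1: P(X=1) = 9/22, P(Y|X=1) = (1/6, 5/18, 5/9) → H(Y|X=1) = 1.41527
  X=2: P(X=2) = 5/44, P(Y|X=2) = (1/5, 1/5, 3/5) → H(Y|X=2) = 1.37095
  X=3: P(X=3) = 7/22, P(Y|X=3) = (1/7, 2/7, 4/7) → H(Y|X=3) = 1.37878
H(Y|X) = (7/44)·1.37878 + (9/22)·1.41527 + (5/44)·1.37095 + (7/22)·1.37878 = 1.3928 bits

H(X,Y) = -Σ_{x,y} P(x,y) log₂ P(x,y). Per-cell terms -P(x,y)·log₂P(x,y):
  X=0: 0.12408, 0.20270, 0.31449
  X=1: 0.26417, 0.35653, 0.48580
  X=2: 0.12408, 0.12408, 0.26417
  X=3: 0.20270, 0.31449, 0.44717
Sum of the 12 terms: H(X,Y) = 3.2245 bits

Chain rule check:
  H(X) + H(Y|X) = 1.8316 + 1.3928 = 3.2244 bits
  H(X,Y) = 3.2245 bits
✓ Chain rule verified (Δ = 0.0001 is 4-dp rounding noise: each of the three values was rounded independently).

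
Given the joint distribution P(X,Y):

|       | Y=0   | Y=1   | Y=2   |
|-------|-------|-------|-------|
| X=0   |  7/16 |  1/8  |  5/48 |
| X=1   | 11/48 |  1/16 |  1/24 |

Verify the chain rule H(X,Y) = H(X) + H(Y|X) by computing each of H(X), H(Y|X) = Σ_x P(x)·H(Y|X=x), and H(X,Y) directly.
H(X) = 0.9183 bits, H(Y|X) = 1.2465 bits, H(X,Y) = 2.1648 bits

Marginal of X (row sums):
  P(X=0) = 7/16 + 1/8 + 5/48 = 2/3
  P(X=1) = 11/48 + 1/16 + 1/24 = 1/3
H(X) = -[(2/3)·log₂(2/3) + (1/3)·log₂(1/3)]
  = 0.38998 + 0.52832 = 0.9183 bits

H(Y|X) = Σ_x P(x)·H(Y|X=x):
  X=0: P(X=0) = 2/3, P(Y|X=0) = (21/32, 3/16, 5/32) → H(Y|X=0) = 1.27006
  X=1: P(X=1) = 1/3, P(Y|X=1) = (11/16, 3/16, 1/8) → H(Y|X=1) = 1.19946
H(Y|X) = (2/3)·1.27006 + (1/3)·1.19946 = 1.2465 bits

H(X,Y) = -Σ_{x,y} P(x,y) log₂ P(x,y). Per-cell terms -P(x,y)·log₂P(x,y):
  X=0: 0.52178, 0.37500, 0.33990
  X=1: 0.48710, 0.25000, 0.19104
Sum of the 6 terms: H(X,Y) = 2.1648 bits

Chain rule check:
  H(X) + H(Y|X) = 0.9183 + 1.2465 = 2.1648 bits
  H(X,Y) = 2.1648 bits
✓ Chain rule verified.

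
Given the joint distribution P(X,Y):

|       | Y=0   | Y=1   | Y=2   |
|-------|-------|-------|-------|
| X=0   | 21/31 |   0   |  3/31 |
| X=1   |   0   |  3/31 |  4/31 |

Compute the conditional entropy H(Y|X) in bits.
0.6433 bits

H(Y|X) = H(X,Y) - H(X)

H(X,Y) = -Σ_{x,y} P(x,y) log₂ P(x,y). Per-cell terms -P(x,y)·log₂P(x,y):
  X=0: 0.38063, 0.00000, 0.32605
  X=1: 0.00000, 0.32605, 0.38119
  (cells with P = 0 contribute 0)
Sum of the 6 terms: H(X,Y) = 1.4139 bits

Marginal of X (row sums):
  P(X=0) = 21/31 + 0 + 3/31 = 24/31
  P(X=1) = 0 + 3/31 + 4/31 = 7/31
H(X) = -[(24/31)·log₂(24/31) + (7/31)·log₂(7/31)]
  = 0.28586 + 0.48477 = 0.7706 bits

H(Y|X) = H(X,Y) - H(X) = 1.4139 - 0.7706 = 0.6433 bits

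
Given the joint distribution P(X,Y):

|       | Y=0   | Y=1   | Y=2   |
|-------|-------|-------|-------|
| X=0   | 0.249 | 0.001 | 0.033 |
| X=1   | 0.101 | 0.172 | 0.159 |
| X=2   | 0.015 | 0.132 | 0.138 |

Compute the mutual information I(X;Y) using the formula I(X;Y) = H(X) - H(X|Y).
0.4004 bits

I(X;Y) = H(X) - H(X|Y)

Marginal of X (row sums):
  P(X=0) = 0.249 + 0.001 + 0.033 = 0.283
  P(X=1) = 0.101 + 0.172 + 0.159 = 0.432
  P(X=2) = 0.015 + 0.132 + 0.138 = 0.285
H(X) = -[0.283·log₂(0.283) + 0.432·log₂(0.432) + 0.285·log₂(0.285)]
  = 0.515379 + 0.523107 + 0.516125 = 1.55461 bits

Marginal of Y (column sums):
  P(Y=0) = 0.249 + 0.101 + 0.015 = 0.365
  P(Y=1) = 0.001 + 0.172 + 0.132 = 0.305
  P(Y=2) = 0.033 + 0.159 + 0.138 = 0.330
H(X|Y) = Σ_y P(y)·H(X|Y=y):
  Y=0: P(Y=0) = 0.365, P(X|Y=0) = (249/365, 101/365, 3/73) → H(X|Y=0) = 1.078538
  Y=1: P(Y=1) = 0.305, P(X|Y=1) = (1/305, 172/305, 132/305) → H(X|Y=1) = 1.016018
  Y=2: P(Y=2) = 0.330, P(X|Y=2) = (1/10, 53/110, 23/55) → H(X|Y=2) = 1.365747
H(X|Y) = 0.365·1.078538 + 0.305·1.016018 + 0.330·1.365747 = 1.15425 bits

I(X;Y) = H(X) - H(X|Y) = 1.55461 - 1.15425 = 0.4004 bits

Cross-check via I(X;Y) = H(X) + H(Y) - H(X,Y): computing H(Y) from the column sums and H(X,Y) from the 9 cells in the same way gives H(Y) = 1.58105 bits and H(X,Y) = 2.73529 bits, so
I(X;Y) = 1.55461 + 1.58105 - 2.73529 = 0.4004 bits ✓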